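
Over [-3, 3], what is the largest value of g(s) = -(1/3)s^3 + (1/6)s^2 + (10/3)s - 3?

The derivative is -s^2 + (1/3)s + 10/3, which vanishes at s = -5/3 and s = 2.
Compare values at every candidate in [-3, 3]: g(-3) = -5/2, g(-5/3) = -1061/162, g(2) = 5/3, g(3) = -1/2.
So the maximum is g(2) = 5/3.

5/3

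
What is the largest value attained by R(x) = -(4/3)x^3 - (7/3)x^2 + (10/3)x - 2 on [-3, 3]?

3

The derivative is -4x^2 - (14/3)x + 10/3, which vanishes at x = -5/3 and x = 1/2.
Compare values at every candidate in [-3, 3]: R(-3) = 3; R(-5/3) = -637/81; R(1/2) = -13/12; R(3) = -49.
Hence the absolute maximum is 3 at x = -3.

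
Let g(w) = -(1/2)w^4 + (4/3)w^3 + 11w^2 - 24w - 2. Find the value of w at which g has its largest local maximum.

-3

g'(w) = -2w^3 + 4w^2 + 22w - 24 = 0 at w = -3, 1, 4.
g''(w) = -6w^2 + 8w + 22. g''(-3) = -56 < 0 ⇒ local maximum; g''(1) = 24 > 0 ⇒ local minimum; g''(4) = -42 < 0 ⇒ local maximum.
The largest local maximum is g(-3) = 185/2.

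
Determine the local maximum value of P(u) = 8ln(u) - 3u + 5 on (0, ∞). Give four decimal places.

P'(u) = 8/u − 3 = 0 gives u = 8/3.
P''(u) = -8/u², which is negative for u > 0, so this is a local maximum.
P(8/3) = 8·ln(8/3) - 8 + 5 ≈ 4.8466.

4.8466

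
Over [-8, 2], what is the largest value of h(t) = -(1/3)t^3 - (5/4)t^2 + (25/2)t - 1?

The derivative is -t^2 - (5/2)t + 25/2, whose only zero in [-8, 2] is t = -5.
Compare values at every candidate in [-8, 2]: h(-8) = -31/3; h(-5) = -637/12; h(2) = 49/3.
So the maximum is h(2) = 49/3.

49/3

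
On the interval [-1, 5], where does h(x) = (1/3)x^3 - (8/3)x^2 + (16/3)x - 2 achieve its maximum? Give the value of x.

h'(x) = x^2 - (16/3)x + 16/3, which vanishes at x = 4/3 and x = 4.
Compare values at every candidate in [-1, 5]: h(-1) = -31/3; h(4/3) = 94/81; h(4) = -2; h(5) = -1/3.
The maximum over the interval is 94/81, attained at x = 4/3.

4/3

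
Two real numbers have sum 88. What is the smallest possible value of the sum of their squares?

3872

With a + b = 88, a^2 + b^2 = a^2 + (88 − a)^2.
The derivative 2a − 2(88 − a) = 4a − 176 vanishes at a = 44; second derivative 4 > 0, a minimum.
The minimum is 2·(44)^2 = 3872.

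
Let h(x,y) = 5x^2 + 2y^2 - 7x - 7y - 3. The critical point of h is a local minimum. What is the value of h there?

∂h/∂x = 10x - 7 = 0 and ∂h/∂y = 4y - 7 = 0, so (x, y) = (7/10, 7/4).
The Hessian has h_{xx} = 10, h_{yy} = 4, h_{xy} = 0, giving D = 40 > 0 with h_{xx} > 0, so the point is a local minimum.
h(7/10, 7/4) = -463/40.

-463/40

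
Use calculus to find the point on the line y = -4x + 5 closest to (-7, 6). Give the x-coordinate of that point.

-11/17

Minimize D(x)^2 = (x + 7)^2 + (-4x - 1)^2.
d/dx[D^2] = 2(x + 7) + 2·(-4)·(-4x - 1) = 0 ⇒ x = -11/17.
Then y = 129/17 and the distance is √(729/17) ≈ 6.5485.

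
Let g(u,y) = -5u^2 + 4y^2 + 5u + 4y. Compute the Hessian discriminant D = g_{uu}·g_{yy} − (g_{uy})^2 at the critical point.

∂g/∂u = -10u + 5 = 0 and ∂g/∂y = 8y + 4 = 0, so (u, y) = (1/2, -1/2).
The Hessian has g_{uu} = -10, g_{yy} = 8, g_{uy} = 0, giving D = -80 < 0, so the point is a saddle point.
D = (-10)·(8) − (0)^2 = -80.

-80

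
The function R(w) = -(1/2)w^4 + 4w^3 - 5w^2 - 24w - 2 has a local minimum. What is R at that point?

-103/2

R'(w) = -2w^3 + 12w^2 - 10w - 24 = 0 at w = -1, 3, 4.
Second-derivative test with R''(w) = -6w^2 + 24w - 10: R''(-1) = -40 < 0 ⇒ local maximum; R''(3) = 8 > 0 ⇒ local minimum; R''(4) = -10 < 0 ⇒ local maximum.
So the local minimum value is R(3) = -103/2.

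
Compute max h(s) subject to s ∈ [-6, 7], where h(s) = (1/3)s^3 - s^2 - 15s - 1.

26

The derivative is s^2 - 2s - 15, which vanishes at s = -3 and s = 5.
Compare values at every candidate in [-6, 7]: h(-6) = -19, h(-3) = 26, h(5) = -178/3, h(7) = -122/3.
Hence the absolute maximum is 26 at s = -3.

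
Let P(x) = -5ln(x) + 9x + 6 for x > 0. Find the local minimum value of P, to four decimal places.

P'(x) = -5/x + 9 = 0 gives x = 5/9.
P''(x) = 5/x², which is positive for x > 0, so this is a local minimum.
P(5/9) = -5·ln(5/9) + 5 + 6 ≈ 13.9389.

13.9389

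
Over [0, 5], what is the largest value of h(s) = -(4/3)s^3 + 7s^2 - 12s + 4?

4

Differentiating, h'(s) = -4s^2 + 14s - 12; which vanishes at s = 3/2 and s = 2.
Compare values at every candidate in [0, 5]: h(0) = 4,  h(3/2) = -11/4,  h(2) = -8/3,  h(5) = -143/3.
Hence the absolute maximum is 4 at s = 0.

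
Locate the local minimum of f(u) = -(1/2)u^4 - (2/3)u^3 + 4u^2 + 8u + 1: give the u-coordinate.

-1

f'(u) = -2u^3 - 2u^2 + 8u + 8. Setting f'(u) = 0 gives u ∈ {-2, -1, 2}.
Since f''(u) = -6u^2 - 4u + 8, we get f''(-2) = -8 < 0 ⇒ local maximum; f''(-1) = 6 > 0 ⇒ local minimum; f''(2) = -24 < 0 ⇒ local maximum.
So the local minimum value is f(-1) = -17/6.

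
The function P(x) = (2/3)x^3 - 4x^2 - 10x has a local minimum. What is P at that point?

-200/3

P'(x) = 2x^2 - 8x - 10 = 0 at x = -1, 5.
Second-derivative test with P''(x) = 4x - 8: P''(-1) = -12 < 0 ⇒ local maximum; P''(5) = 12 > 0 ⇒ local minimum.
Thus P has its local minimum at x = 5, with value -200/3.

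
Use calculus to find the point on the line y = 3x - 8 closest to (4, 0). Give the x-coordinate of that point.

14/5

Minimize D(x)^2 = (x - 4)^2 + (3x - 8)^2.
d/dx[D^2] = 2(x - 4) + 2·3·(3x - 8) = 0 ⇒ x = 14/5.
Then y = 2/5 and the distance is √(8/5) ≈ 1.2649.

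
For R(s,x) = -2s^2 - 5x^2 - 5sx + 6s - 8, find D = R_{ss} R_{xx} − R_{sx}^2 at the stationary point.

∂R/∂s = -4s - 5x + 6 = 0 and ∂R/∂x = -5s - 10x = 0, so (s, x) = (4, -2).
The Hessian has R_{ss} = -4, R_{xx} = -10, R_{sx} = -5, giving D = 15 > 0 with R_{ss} < 0, so the point is a local maximum.
D = (-4)·(-10) − (-5)^2 = 15.

15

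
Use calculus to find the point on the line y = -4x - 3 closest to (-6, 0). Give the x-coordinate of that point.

-18/17

Minimize D(x)^2 = (x + 6)^2 + (-4x - 3)^2.
d/dx[D^2] = 2(x + 6) + 2·(-4)·(-4x - 3) = 0 ⇒ x = -18/17.
Then y = 21/17 and the distance is √(441/17) ≈ 5.0932.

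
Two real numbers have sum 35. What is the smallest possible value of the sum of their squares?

With a + b = 35, a^2 + b^2 = a^2 + (35 − a)^2.
The derivative 2a − 2(35 − a) = 4a − 70 vanishes at a = 35/2; second derivative 4 > 0, a minimum.
The minimum is 2·(35/2)^2 = 1225/2.

1225/2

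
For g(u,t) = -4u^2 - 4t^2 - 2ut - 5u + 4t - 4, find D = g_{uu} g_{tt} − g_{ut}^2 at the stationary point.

60

∂g/∂u = -8u - 2t - 5 = 0 and ∂g/∂t = -2u - 8t + 4 = 0, so (u, t) = (-4/5, 7/10).
The Hessian has g_{uu} = -8, g_{tt} = -8, g_{ut} = -2, giving D = 60 > 0 with g_{uu} < 0, so the point is a local maximum.
D = (-8)·(-8) − (-2)^2 = 60.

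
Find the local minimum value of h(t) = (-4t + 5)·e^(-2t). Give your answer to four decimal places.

-0.0604

Differentiating with the product rule gives h'(t) = (8t - 14)·e^(-2t). Since e^(-2t) > 0, the only critical point is t = 7/4.
h''(7/4) has the same sign as 8 > 0, so this is a local minimum.
h(7/4) = (-2)·e^(-7/2) ≈ -0.0604.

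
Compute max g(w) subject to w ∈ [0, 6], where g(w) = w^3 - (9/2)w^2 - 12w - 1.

The derivative is 3w^2 - 9w - 12, whose only zero in [0, 6] is w = 4.
Candidates: g(0) = -1, g(4) = -57, g(6) = -19.
So the maximum is g(0) = -1.

-1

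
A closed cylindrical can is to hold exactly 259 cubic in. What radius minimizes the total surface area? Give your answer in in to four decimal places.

With radius r and height h, πr²h = 259 so h = 259/(πr²), and S(r) = 2πr² + 2πrh = 2πr² + 2·259/r.
S'(r) = 4πr − 2·259/r² = 0 ⇒ r³ = 259/(2π), so r ≈ 3.4544 and h = 2r ≈ 6.9088.
S''(r) = 4π + 4·259/r³ > 0, so this is the minimum; S ≈ 224.9302.

3.4544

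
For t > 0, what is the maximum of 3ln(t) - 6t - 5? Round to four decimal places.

-10.0794

f'(t) = 3/t − 6 = 0 gives t = 1/2.
f''(t) = -3/t², which is negative for t > 0, so this is a local maximum.
f(1/2) = 3·ln(1/2) - 3 - 5 ≈ -10.0794.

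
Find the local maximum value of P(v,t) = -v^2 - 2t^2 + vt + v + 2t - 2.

-6/7

∂P/∂v = -2v + t + 1 = 0 and ∂P/∂t = v - 4t + 2 = 0, so (v, t) = (6/7, 5/7).
The Hessian has P_{vv} = -2, P_{tt} = -4, P_{vt} = 1, giving D = 7 > 0 with P_{vv} < 0, so the point is a local maximum.
P(6/7, 5/7) = -6/7.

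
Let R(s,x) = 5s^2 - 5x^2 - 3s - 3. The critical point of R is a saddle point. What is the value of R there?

-69/20

∂R/∂s = 10s - 3 = 0 and ∂R/∂x = -10x = 0, so (s, x) = (3/10, 0).
The Hessian has R_{ss} = 10, R_{xx} = -10, R_{sx} = 0, giving D = -100 < 0, so the point is a saddle point.
R(3/10, 0) = -69/20.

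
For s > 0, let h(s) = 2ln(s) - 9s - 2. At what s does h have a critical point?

2/9

h'(s) = 2/s − 9 = 0 gives s = 2/9.
h''(s) = -2/s², which is negative for s > 0, so this is a local maximum.
h(2/9) = 2·ln(2/9) - 2 - 2 ≈ -7.0082.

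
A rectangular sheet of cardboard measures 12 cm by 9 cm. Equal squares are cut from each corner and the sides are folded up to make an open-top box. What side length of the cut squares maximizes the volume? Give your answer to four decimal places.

1.6972

With cut size x, the volume is V(x) = x(12 − 2x)(9 − 2x) for 0 < x < 4.5.
V'(x) = 12x^2 − 84x + 108. Setting V'(x) = 0 gives x ≈ 1.6972 (the root in (0, 4.5)).
V''(x) = 24x − 84 is negative there, so this is the maximum; V ≈ 81.8722.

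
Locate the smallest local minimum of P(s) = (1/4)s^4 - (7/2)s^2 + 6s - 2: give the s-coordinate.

-3

P'(s) = s^3 - 7s + 6 = 0 at s = -3, 1, 2.
Second-derivative test with P''(s) = 3s^2 - 7: P''(-3) = 20 > 0 ⇒ local minimum; P''(1) = -4 < 0 ⇒ local maximum; P''(2) = 5 > 0 ⇒ local minimum.
So the smallest local minimum value is P(-3) = -125/4.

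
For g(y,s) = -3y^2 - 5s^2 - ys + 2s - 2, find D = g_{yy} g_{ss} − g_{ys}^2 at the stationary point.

59

∂g/∂y = -6y - s = 0 and ∂g/∂s = -y - 10s + 2 = 0, so (y, s) = (-2/59, 12/59).
The Hessian has g_{yy} = -6, g_{ss} = -10, g_{ys} = -1, giving D = 59 > 0 with g_{yy} < 0, so the point is a local maximum.
D = (-6)·(-10) − (-1)^2 = 59.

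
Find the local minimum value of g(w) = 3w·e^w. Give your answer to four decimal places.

g'(w) = 3·e^w + (3w)·1·e^w = (3w + 3)·e^w. Since e^w > 0, the only critical point is w = -1.
g''(-1) has the same sign as 3 > 0, so this is a local minimum.
g(-1) = (-3)·e^(-1) ≈ -1.1036.

-1.1036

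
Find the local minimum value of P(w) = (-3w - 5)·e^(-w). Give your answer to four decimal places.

-5.8432

By the product rule, P'(w) = (3w + 2)·e^(-w). Since e^(-w) > 0, the only critical point is w = -2/3.
P''(-2/3) has the same sign as 3 > 0, so this is a local minimum.
P(-2/3) = (-3)·e^(2/3) ≈ -5.8432.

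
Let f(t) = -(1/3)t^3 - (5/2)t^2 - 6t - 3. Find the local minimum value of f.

f'(t) = -t^2 - 5t - 6 = 0 at t = -3, -2.
Second-derivative test with f''(t) = -2t - 5: f''(-3) = 1 > 0 ⇒ local minimum; f''(-2) = -1 < 0 ⇒ local maximum.
Thus f has its local minimum at t = -3, with value 3/2.

3/2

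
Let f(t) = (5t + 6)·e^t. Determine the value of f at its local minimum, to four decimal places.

-0.5540

f'(t) = 5·e^t + (5t + 6)·1·e^t = (5t + 11)·e^t. Since e^t > 0, the only critical point is t = -11/5.
f''(-11/5) has the same sign as 5 > 0, so this is a local minimum.
f(-11/5) = (-5)·e^(-11/5) ≈ -0.5540.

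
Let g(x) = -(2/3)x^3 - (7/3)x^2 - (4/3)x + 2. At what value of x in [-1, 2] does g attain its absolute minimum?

2

Differentiating, g'(x) = -2x^2 - (14/3)x - 4/3; whose only zero in [-1, 2] is x = -1/3.
Candidates: g(-1) = 5/3,  g(-1/3) = 179/81,  g(2) = -46/3.
So the minimum is g(2) = -46/3.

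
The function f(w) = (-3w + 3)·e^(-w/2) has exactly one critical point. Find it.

3

f'(w) = (-3)·e^(-w/2) + (-3w + 3)·(-1/2)·e^(-w/2) = ((3/2)w - 9/2)·e^(-w/2). Since e^(-w/2) > 0, the only critical point is w = 3.
f''(3) has the same sign as 3/2 > 0, so this is a local minimum.
f(3) = (-6)·e^(-3/2) ≈ -1.3388.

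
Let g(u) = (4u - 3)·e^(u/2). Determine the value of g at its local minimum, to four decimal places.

-4.2821

By the product rule, g'(u) = (2u + 5/2)·e^(u/2). Since e^(u/2) > 0, the only critical point is u = -5/4.
g''(-5/4) has the same sign as 2 > 0, so this is a local minimum.
g(-5/4) = (-8)·e^(-5/8) ≈ -4.2821.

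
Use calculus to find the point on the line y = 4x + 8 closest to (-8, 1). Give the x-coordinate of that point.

Minimize D(x)^2 = (x + 8)^2 + (4x + 7)^2.
d/dx[D^2] = 2(x + 8) + 2·4·(4x + 7) = 0 ⇒ x = -36/17.
Then y = -8/17 and the distance is √(625/17) ≈ 6.0634.

-36/17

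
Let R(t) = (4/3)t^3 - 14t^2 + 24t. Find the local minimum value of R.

R'(t) = 4t^2 - 28t + 24. Setting R'(t) = 0 gives t ∈ {1, 6}.
Second-derivative test with R''(t) = 8t - 28: R''(1) = -20 < 0 ⇒ local maximum; R''(6) = 20 > 0 ⇒ local minimum.
So the local minimum value is R(6) = -72.

-72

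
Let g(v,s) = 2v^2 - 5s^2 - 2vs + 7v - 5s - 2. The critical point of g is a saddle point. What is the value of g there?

∂g/∂v = 4v - 2s + 7 = 0 and ∂g/∂s = -2v - 10s - 5 = 0, so (v, s) = (-20/11, -3/22).
The Hessian has g_{vv} = 4, g_{ss} = -10, g_{vs} = -2, giving D = -44 < 0, so the point is a saddle point.
g(-20/11, -3/22) = -353/44.

-353/44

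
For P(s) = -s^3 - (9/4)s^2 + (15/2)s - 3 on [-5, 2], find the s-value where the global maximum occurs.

P'(s) = -3s^2 - (9/2)s + 15/2, which vanishes at s = -5/2 and s = 1.
Evaluating at the critical points and endpoints: P(-5) = 113/4,  P(-5/2) = -323/16,  P(1) = 5/4,  P(2) = -5.
The maximum over the interval is 113/4, attained at s = -5.

-5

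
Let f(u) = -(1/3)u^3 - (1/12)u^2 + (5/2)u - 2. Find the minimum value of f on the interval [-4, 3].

-1573/324

Differentiating, f'(u) = -u^2 - (1/6)u + 5/2; which vanishes at u = -5/3 and u = 3/2.
Compare values at every candidate in [-4, 3]: f(-4) = 8; f(-5/3) = -1573/324; f(3/2) = 7/16; f(3) = -17/4.
So the minimum is f(-5/3) = -1573/324.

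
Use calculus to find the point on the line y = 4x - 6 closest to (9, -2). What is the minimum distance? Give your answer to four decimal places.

7.7611

Minimize D(x)^2 = (x - 9)^2 + (4x - 4)^2.
d/dx[D^2] = 2(x - 9) + 2·4·(4x - 4) = 0 ⇒ x = 25/17.
Then y = -2/17 and the distance is √(1024/17) ≈ 7.7611.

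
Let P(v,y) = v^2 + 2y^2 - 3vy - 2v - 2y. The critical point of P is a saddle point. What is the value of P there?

24

∂P/∂v = 2v - 3y - 2 = 0 and ∂P/∂y = -3v + 4y - 2 = 0, so (v, y) = (-14, -10).
The Hessian has P_{vv} = 2, P_{yy} = 4, P_{vy} = -3, giving D = -1 < 0, so the point is a saddle point.
P(-14, -10) = 24.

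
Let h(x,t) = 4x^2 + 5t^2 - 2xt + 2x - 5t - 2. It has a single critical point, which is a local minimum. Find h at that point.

-63/19

∂h/∂x = 8x - 2t + 2 = 0 and ∂h/∂t = -2x + 10t - 5 = 0, so (x, t) = (-5/38, 9/19).
The Hessian has h_{xx} = 8, h_{tt} = 10, h_{xt} = -2, giving D = 76 > 0 with h_{xx} > 0, so the point is a local minimum.
h(-5/38, 9/19) = -63/19.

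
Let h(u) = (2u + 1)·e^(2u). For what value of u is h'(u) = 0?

Differentiating with the product rule gives h'(u) = (4u + 4)·e^(2u). Since e^(2u) > 0, the only critical point is u = -1.
h''(-1) has the same sign as 4 > 0, so this is a local minimum.
h(-1) = (-1)·e^(-2) ≈ -0.1353.

-1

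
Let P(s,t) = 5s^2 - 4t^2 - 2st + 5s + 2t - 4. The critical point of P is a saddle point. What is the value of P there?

∂P/∂s = 10s - 2t + 5 = 0 and ∂P/∂t = -2s - 8t + 2 = 0, so (s, t) = (-3/7, 5/14).
The Hessian has P_{ss} = 10, P_{tt} = -8, P_{st} = -2, giving D = -84 < 0, so the point is a saddle point.
P(-3/7, 5/14) = -33/7.

-33/7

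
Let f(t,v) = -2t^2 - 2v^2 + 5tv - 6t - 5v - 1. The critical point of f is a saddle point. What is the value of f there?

-281/9

∂f/∂t = -4t + 5v - 6 = 0 and ∂f/∂v = 5t - 4v - 5 = 0, so (t, v) = (49/9, 50/9).
The Hessian has f_{tt} = -4, f_{vv} = -4, f_{tv} = 5, giving D = -9 < 0, so the point is a saddle point.
f(49/9, 50/9) = -281/9.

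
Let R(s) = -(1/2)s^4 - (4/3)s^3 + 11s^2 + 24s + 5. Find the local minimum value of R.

-43/6

R'(s) = -2s^3 - 4s^2 + 22s + 24 = 0 at s = -4, -1, 3.
Second-derivative test with R''(s) = -6s^2 - 8s + 22: R''(-4) = -42 < 0 ⇒ local maximum; R''(-1) = 24 > 0 ⇒ local minimum; R''(3) = -56 < 0 ⇒ local maximum.
The local minimum is R(-1) = -43/6.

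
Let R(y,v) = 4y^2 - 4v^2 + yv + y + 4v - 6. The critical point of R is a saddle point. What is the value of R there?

∂R/∂y = 8y + v + 1 = 0 and ∂R/∂v = y - 8v + 4 = 0, so (y, v) = (-12/65, 31/65).
The Hessian has R_{yy} = 8, R_{vv} = -8, R_{yv} = 1, giving D = -65 < 0, so the point is a saddle point.
R(-12/65, 31/65) = -334/65.

-334/65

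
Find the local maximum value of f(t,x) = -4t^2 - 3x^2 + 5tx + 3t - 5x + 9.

∂f/∂t = -8t + 5x + 3 = 0 and ∂f/∂x = 5t - 6x - 5 = 0, so (t, x) = (-7/23, -25/23).
The Hessian has f_{tt} = -8, f_{xx} = -6, f_{tx} = 5, giving D = 23 > 0 with f_{tt} < 0, so the point is a local maximum.
f(-7/23, -25/23) = 259/23.

259/23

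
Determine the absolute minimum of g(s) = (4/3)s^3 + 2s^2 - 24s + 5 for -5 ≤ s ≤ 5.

-73/3

Differentiating, g'(s) = 4s^2 + 4s - 24; which vanishes at s = -3 and s = 2.
Candidates: g(-5) = 25/3; g(-3) = 59; g(2) = -73/3; g(5) = 305/3.
So the minimum is g(2) = -73/3.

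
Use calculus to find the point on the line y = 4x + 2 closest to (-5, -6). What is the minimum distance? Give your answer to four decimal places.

2.9104

Minimize D(x)^2 = (x + 5)^2 + (4x + 8)^2.
d/dx[D^2] = 2(x + 5) + 2·4·(4x + 8) = 0 ⇒ x = -37/17.
Then y = -114/17 and the distance is √(144/17) ≈ 2.9104.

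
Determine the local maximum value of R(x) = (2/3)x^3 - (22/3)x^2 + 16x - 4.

476/81

R'(x) = 2x^2 - (44/3)x + 16 = 0 at x = 4/3, 6.
R''(x) = 4x - 44/3. R''(4/3) = -28/3 < 0 ⇒ local maximum; R''(6) = 28/3 > 0 ⇒ local minimum.
The local maximum is R(4/3) = 476/81.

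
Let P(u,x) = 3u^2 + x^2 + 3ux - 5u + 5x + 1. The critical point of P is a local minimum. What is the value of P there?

-172/3

∂P/∂u = 6u + 3x - 5 = 0 and ∂P/∂x = 3u + 2x + 5 = 0, so (u, x) = (25/3, -15).
The Hessian has P_{uu} = 6, P_{xx} = 2, P_{ux} = 3, giving D = 3 > 0 with P_{uu} > 0, so the point is a local minimum.
P(25/3, -15) = -172/3.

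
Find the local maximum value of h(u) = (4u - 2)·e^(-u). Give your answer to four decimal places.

0.8925

h'(u) = 4·e^(-u) + (4u - 2)·(-1)·e^(-u) = (-4u + 6)·e^(-u). Since e^(-u) > 0, the only critical point is u = 3/2.
h''(3/2) has the same sign as -4 < 0, so this is a local maximum.
h(3/2) = (4)·e^(-3/2) ≈ 0.8925.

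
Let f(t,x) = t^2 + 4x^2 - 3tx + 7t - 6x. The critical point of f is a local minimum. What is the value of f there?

∂f/∂t = 2t - 3x + 7 = 0 and ∂f/∂x = -3t + 8x - 6 = 0, so (t, x) = (-38/7, -9/7).
The Hessian has f_{tt} = 2, f_{xx} = 8, f_{tx} = -3, giving D = 7 > 0 with f_{tt} > 0, so the point is a local minimum.
f(-38/7, -9/7) = -106/7.

-106/7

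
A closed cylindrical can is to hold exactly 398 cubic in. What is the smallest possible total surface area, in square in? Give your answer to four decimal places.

With radius r and height h, πr²h = 398 so h = 398/(πr²), and S(r) = 2πr² + 2πrh = 2πr² + 2·398/r.
S'(r) = 4πr − 2·398/r² = 0 ⇒ r³ = 398/(2π), so r ≈ 3.9863 and h = 2r ≈ 7.9726.
S''(r) = 4π + 4·398/r³ > 0, so this is the minimum; S ≈ 299.5274.

299.5274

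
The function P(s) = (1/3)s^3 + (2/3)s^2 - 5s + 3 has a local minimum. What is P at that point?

P'(s) = s^2 + (4/3)s - 5. Setting P'(s) = 0 gives s ∈ {-3, 5/3}.
Since P''(s) = 2s + 4/3, we get P''(-3) = -14/3 < 0 ⇒ local maximum; P''(5/3) = 14/3 > 0 ⇒ local minimum.
Thus P has its local minimum at s = 5/3, with value -157/81.

-157/81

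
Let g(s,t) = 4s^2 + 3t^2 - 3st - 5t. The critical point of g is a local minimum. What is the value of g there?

-100/39

∂g/∂s = 8s - 3t = 0 and ∂g/∂t = -3s + 6t - 5 = 0, so (s, t) = (5/13, 40/39).
The Hessian has g_{ss} = 8, g_{tt} = 6, g_{st} = -3, giving D = 39 > 0 with g_{ss} > 0, so the point is a local minimum.
g(5/13, 40/39) = -100/39.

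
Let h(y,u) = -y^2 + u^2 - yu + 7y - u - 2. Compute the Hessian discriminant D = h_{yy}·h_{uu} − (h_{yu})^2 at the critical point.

∂h/∂y = -2y - u + 7 = 0 and ∂h/∂u = -y + 2u - 1 = 0, so (y, u) = (13/5, 9/5).
The Hessian has h_{yy} = -2, h_{uu} = 2, h_{yu} = -1, giving D = -5 < 0, so the point is a saddle point.
D = (-2)·(2) − (-1)^2 = -5.

-5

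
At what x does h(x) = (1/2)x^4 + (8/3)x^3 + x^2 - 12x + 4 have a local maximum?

h'(x) = 2x^3 + 8x^2 + 2x - 12 = 0 at x = -3, -2, 1.
h''(x) = 6x^2 + 16x + 2. h''(-3) = 8 > 0 ⇒ local minimum; h''(-2) = -6 < 0 ⇒ local maximum; h''(1) = 24 > 0 ⇒ local minimum.
So the local maximum value is h(-2) = 56/3.

-2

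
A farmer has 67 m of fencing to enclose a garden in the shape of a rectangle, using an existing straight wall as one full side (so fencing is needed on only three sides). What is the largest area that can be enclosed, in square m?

Let the sides perpendicular to the wall have length x and the parallel side y, so 2x + y = 67 and the area is A = xy = x(67 − 2x).
A'(x) = 67 − 4x = 0 gives x = 67/4, and A''(x) = −4 < 0 confirms a maximum.
Then y = 67 − 2·67/4 = 67/2 and A = 4489/8.

4489/8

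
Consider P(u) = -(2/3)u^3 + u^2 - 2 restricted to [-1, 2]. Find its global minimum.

The derivative is -2u^2 + 2u, which vanishes at u = 0 and u = 1.
Candidates: P(-1) = -1/3,  P(0) = -2,  P(1) = -5/3,  P(2) = -10/3.
Hence the absolute minimum is -10/3 at u = 2.

-10/3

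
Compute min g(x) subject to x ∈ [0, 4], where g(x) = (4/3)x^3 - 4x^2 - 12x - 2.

Differentiating, g'(x) = 4x^2 - 8x - 12; whose only zero in [0, 4] is x = 3.
Evaluating at the critical points and endpoints: g(0) = -2,  g(3) = -38,  g(4) = -86/3.
So the minimum is g(3) = -38.

-38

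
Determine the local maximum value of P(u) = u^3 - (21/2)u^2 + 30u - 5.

P'(u) = 3u^2 - 21u + 30 = 0 at u = 2, 5.
P''(u) = 6u - 21. P''(2) = -9 < 0 ⇒ local maximum; P''(5) = 9 > 0 ⇒ local minimum.
The local maximum is P(2) = 21.

21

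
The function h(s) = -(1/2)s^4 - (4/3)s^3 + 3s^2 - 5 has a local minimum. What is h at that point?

h'(s) = -2s^3 - 4s^2 + 6s = 0 at s = -3, 0, 1.
Second-derivative test with h''(s) = -6s^2 - 8s + 6: h''(-3) = -24 < 0 ⇒ local maximum; h''(0) = 6 > 0 ⇒ local minimum; h''(1) = -8 < 0 ⇒ local maximum.
So the local minimum value is h(0) = -5.

-5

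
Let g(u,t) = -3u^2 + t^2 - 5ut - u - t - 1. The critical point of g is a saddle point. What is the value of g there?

-34/37

∂g/∂u = -6u - 5t - 1 = 0 and ∂g/∂t = -5u + 2t - 1 = 0, so (u, t) = (-7/37, 1/37).
The Hessian has g_{uu} = -6, g_{tt} = 2, g_{ut} = -5, giving D = -37 < 0, so the point is a saddle point.
g(-7/37, 1/37) = -34/37.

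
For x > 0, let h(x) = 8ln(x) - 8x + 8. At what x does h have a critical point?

h'(x) = 8/x − 8 = 0 gives x = 1.
h''(x) = -8/x², which is negative for x > 0, so this is a local maximum.
h(1) = 8·ln(1) - 8 + 8 ≈ 0.0000.

1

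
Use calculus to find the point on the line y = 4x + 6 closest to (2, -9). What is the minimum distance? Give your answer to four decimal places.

Minimize D(x)^2 = (x - 2)^2 + (4x + 15)^2.
d/dx[D^2] = 2(x - 2) + 2·4·(4x + 15) = 0 ⇒ x = -58/17.
Then y = -130/17 and the distance is √(529/17) ≈ 5.5783.

5.5783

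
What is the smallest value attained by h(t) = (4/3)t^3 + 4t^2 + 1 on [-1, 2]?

1

The derivative is 4t^2 + 8t, whose only zero in [-1, 2] is t = 0.
Evaluating at the critical points and endpoints: h(-1) = 11/3; h(0) = 1; h(2) = 83/3.
The minimum over the interval is 1, attained at t = 0.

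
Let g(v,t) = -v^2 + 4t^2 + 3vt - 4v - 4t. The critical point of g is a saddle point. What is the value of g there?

∂g/∂v = -2v + 3t - 4 = 0 and ∂g/∂t = 3v + 8t - 4 = 0, so (v, t) = (-4/5, 4/5).
The Hessian has g_{vv} = -2, g_{tt} = 8, g_{vt} = 3, giving D = -25 < 0, so the point is a saddle point.
g(-4/5, 4/5) = 0.

0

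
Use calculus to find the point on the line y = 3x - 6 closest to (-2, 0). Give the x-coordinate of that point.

Minimize D(x)^2 = (x + 2)^2 + (3x - 6)^2.
d/dx[D^2] = 2(x + 2) + 2·3·(3x - 6) = 0 ⇒ x = 8/5.
Then y = -6/5 and the distance is √(72/5) ≈ 3.7947.

8/5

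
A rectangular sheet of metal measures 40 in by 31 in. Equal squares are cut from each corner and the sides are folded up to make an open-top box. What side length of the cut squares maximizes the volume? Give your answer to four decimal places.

With cut size x, the volume is V(x) = x(40 − 2x)(31 − 2x) for 0 < x < 15.5.
V'(x) = 12x^2 − 284x + 1240. Setting V'(x) = 0 gives x ≈ 5.7757 (the root in (0, 15.5)).
V''(x) = 24x − 284 is negative there, so this is the maximum; V ≈ 3195.6107.

5.7757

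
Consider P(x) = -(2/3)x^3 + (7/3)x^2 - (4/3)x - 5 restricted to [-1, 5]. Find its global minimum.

P'(x) = -2x^2 + (14/3)x - 4/3, which vanishes at x = 1/3 and x = 2.
Compare values at every candidate in [-1, 5]: P(-1) = -2/3,  P(1/3) = -422/81,  P(2) = -11/3,  P(5) = -110/3.
Hence the absolute minimum is -110/3 at x = 5.

-110/3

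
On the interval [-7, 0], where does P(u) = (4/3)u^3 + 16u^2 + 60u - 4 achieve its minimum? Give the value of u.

P'(u) = 4u^2 + 32u + 60, which vanishes at u = -5 and u = -3.
Evaluating at the critical points and endpoints: P(-7) = -292/3, P(-5) = -212/3, P(-3) = -76, P(0) = -4.
Hence the absolute minimum is -292/3 at u = -7.

-7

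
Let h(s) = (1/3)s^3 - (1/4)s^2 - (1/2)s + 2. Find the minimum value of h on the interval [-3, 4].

-31/4

Differentiating, h'(s) = s^2 - (1/2)s - 1/2; which vanishes at s = -1/2 and s = 1.
Candidates: h(-3) = -31/4,  h(-1/2) = 103/48,  h(1) = 19/12,  h(4) = 52/3.
Hence the absolute minimum is -31/4 at s = -3.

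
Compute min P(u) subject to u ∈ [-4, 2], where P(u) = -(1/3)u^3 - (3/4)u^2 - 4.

Differentiating, P'(u) = -u^2 - (3/2)u; which vanishes at u = -3/2 and u = 0.
Compare values at every candidate in [-4, 2]: P(-4) = 16/3,  P(-3/2) = -73/16,  P(0) = -4,  P(2) = -29/3.
The minimum over the interval is -29/3, attained at u = 2.

-29/3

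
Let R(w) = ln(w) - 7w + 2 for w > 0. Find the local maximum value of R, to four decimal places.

-0.9459

R'(w) = 1/w − 7 = 0 gives w = 1/7.
R''(w) = -1/w², which is negative for w > 0, so this is a local maximum.
R(1/7) = 1·ln(1/7) - 1 + 2 ≈ -0.9459.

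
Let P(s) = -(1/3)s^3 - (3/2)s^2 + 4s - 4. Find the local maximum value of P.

P'(s) = -s^2 - 3s + 4 = 0 at s = -4, 1.
P''(s) = -2s - 3. P''(-4) = 5 > 0 ⇒ local minimum; P''(1) = -5 < 0 ⇒ local maximum.
Thus P has its local maximum at s = 1, with value -11/6.

-11/6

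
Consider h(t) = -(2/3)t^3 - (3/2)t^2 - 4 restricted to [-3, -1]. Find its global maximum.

Differentiating, h'(t) = -2t^2 - 3t; whose only zero in [-3, -1] is t = -3/2.
Evaluating at the critical points and endpoints: h(-3) = 1/2,  h(-3/2) = -41/8,  h(-1) = -29/6.
The maximum over the interval is 1/2, attained at t = -3.

1/2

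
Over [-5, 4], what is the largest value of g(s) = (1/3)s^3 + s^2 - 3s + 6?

94/3

Differentiating, g'(s) = s^2 + 2s - 3; which vanishes at s = -3 and s = 1.
Compare values at every candidate in [-5, 4]: g(-5) = 13/3,  g(-3) = 15,  g(1) = 13/3,  g(4) = 94/3.
Hence the absolute maximum is 94/3 at s = 4.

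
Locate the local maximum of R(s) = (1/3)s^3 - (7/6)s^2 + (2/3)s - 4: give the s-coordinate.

1/3

R'(s) = s^2 - (7/3)s + 2/3. Setting R'(s) = 0 gives s ∈ {1/3, 2}.
Since R''(s) = 2s - 7/3, we get R''(1/3) = -5/3 < 0 ⇒ local maximum; R''(2) = 5/3 > 0 ⇒ local minimum.
So the local maximum value is R(1/3) = -631/162.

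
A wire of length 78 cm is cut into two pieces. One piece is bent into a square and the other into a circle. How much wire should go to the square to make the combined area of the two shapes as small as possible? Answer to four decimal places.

43.6877

Let x be the length used for the square. Square side x/4; circle radius (78−x)/(2π).
A(x) = (x/4)² + π·((78−x)/(2π))² = x²/16 + (78−x)²/(4π) for 0 ≤ x ≤ 78. A'(x) = x/8 − (78−x)/(2π) = 0 gives x = 4·78/(π+4) ≈ 43.6877.
A'' = 1/8 + 1/(2π) > 0, so this gives the minimum combined area; x ≈ 43.6877 cm to the square.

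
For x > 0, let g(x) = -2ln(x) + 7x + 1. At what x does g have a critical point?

g'(x) = -2/x + 7 = 0 gives x = 2/7.
g''(x) = 2/x², which is positive for x > 0, so this is a local minimum.
g(2/7) = -2·ln(2/7) + 2 + 1 ≈ 5.5055.

2/7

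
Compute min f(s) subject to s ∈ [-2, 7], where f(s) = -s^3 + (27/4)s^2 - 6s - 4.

The derivative is -3s^2 + (27/2)s - 6, which vanishes at s = 1/2 and s = 4.
Compare values at every candidate in [-2, 7]: f(-2) = 43, f(1/2) = -87/16, f(4) = 16, f(7) = -233/4.
So the minimum is f(7) = -233/4.

-233/4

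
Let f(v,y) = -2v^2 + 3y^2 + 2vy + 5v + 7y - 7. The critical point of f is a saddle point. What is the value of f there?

∂f/∂v = -4v + 2y + 5 = 0 and ∂f/∂y = 2v + 6y + 7 = 0, so (v, y) = (4/7, -19/14).
The Hessian has f_{vv} = -4, f_{yy} = 6, f_{vy} = 2, giving D = -28 < 0, so the point is a saddle point.
f(4/7, -19/14) = -289/28.

-289/28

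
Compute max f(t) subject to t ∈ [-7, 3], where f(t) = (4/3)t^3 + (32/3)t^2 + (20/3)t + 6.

158

Differentiating, f'(t) = 4t^2 + (64/3)t + 20/3; which vanishes at t = -5 and t = -1/3.
Evaluating at the critical points and endpoints: f(-7) = 74/3,  f(-5) = 218/3,  f(-1/3) = 398/81,  f(3) = 158.
Hence the absolute maximum is 158 at t = 3.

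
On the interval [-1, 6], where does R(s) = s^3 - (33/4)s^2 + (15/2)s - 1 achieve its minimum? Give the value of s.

The derivative is 3s^2 - (33/2)s + 15/2, which vanishes at s = 1/2 and s = 5.
Candidates: R(-1) = -71/4, R(1/2) = 13/16, R(5) = -179/4, R(6) = -37.
So the minimum is R(5) = -179/4.

5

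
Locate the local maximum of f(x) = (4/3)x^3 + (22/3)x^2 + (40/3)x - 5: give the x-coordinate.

-2

f'(x) = 4x^2 + (44/3)x + 40/3 = 0 at x = -2, -5/3.
Second-derivative test with f''(x) = 8x + 44/3: f''(-2) = -4/3 < 0 ⇒ local maximum; f''(-5/3) = 4/3 > 0 ⇒ local minimum.
The local maximum is f(-2) = -13.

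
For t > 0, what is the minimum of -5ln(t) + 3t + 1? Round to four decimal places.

3.4459

h'(t) = -5/t + 3 = 0 gives t = 5/3.
h''(t) = 5/t², which is positive for t > 0, so this is a local minimum.
h(5/3) = -5·ln(5/3) + 5 + 1 ≈ 3.4459.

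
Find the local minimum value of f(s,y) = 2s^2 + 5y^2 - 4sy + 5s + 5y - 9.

-491/24

∂f/∂s = 4s - 4y + 5 = 0 and ∂f/∂y = -4s + 10y + 5 = 0, so (s, y) = (-35/12, -5/3).
The Hessian has f_{ss} = 4, f_{yy} = 10, f_{sy} = -4, giving D = 24 > 0 with f_{ss} > 0, so the point is a local minimum.
f(-35/12, -5/3) = -491/24.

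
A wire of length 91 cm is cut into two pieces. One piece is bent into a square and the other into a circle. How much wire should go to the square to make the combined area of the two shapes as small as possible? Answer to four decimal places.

Let x be the length used for the square. Square side x/4; circle radius (91−x)/(2π).
A(x) = (x/4)² + π·((91−x)/(2π))² = x²/16 + (91−x)²/(4π) for 0 ≤ x ≤ 91. A'(x) = x/8 − (91−x)/(2π) = 0 gives x = 4·91/(π+4) ≈ 50.9690.
A'' = 1/8 + 1/(2π) > 0, so this gives the minimum combined area; x ≈ 50.9690 cm to the square.

50.9690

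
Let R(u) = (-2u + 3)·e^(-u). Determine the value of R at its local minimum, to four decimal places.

-0.1642

Differentiating with the product rule gives R'(u) = (2u - 5)·e^(-u). Since e^(-u) > 0, the only critical point is u = 5/2.
R''(5/2) has the same sign as 2 > 0, so this is a local minimum.
R(5/2) = (-2)·e^(-5/2) ≈ -0.1642.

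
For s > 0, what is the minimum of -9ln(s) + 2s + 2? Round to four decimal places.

f'(s) = -9/s + 2 = 0 gives s = 9/2.
f''(s) = 9/s², which is positive for s > 0, so this is a local minimum.
f(9/2) = -9·ln(9/2) + 9 + 2 ≈ -2.5367.

-2.5367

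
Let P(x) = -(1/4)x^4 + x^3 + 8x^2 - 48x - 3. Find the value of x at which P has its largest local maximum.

P'(x) = -x^3 + 3x^2 + 16x - 48 = 0 at x = -4, 3, 4.
Since P''(x) = -3x^2 + 6x + 16, we get P''(-4) = -56 < 0 ⇒ local maximum; P''(3) = 7 > 0 ⇒ local minimum; P''(4) = -8 < 0 ⇒ local maximum.
The largest local maximum is P(-4) = 189.

-4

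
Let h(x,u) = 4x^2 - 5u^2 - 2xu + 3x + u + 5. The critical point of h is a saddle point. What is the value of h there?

55/12

∂h/∂x = 8x - 2u + 3 = 0 and ∂h/∂u = -2x - 10u + 1 = 0, so (x, u) = (-1/3, 1/6).
The Hessian has h_{xx} = 8, h_{uu} = -10, h_{xu} = -2, giving D = -84 < 0, so the point is a saddle point.
h(-1/3, 1/6) = 55/12.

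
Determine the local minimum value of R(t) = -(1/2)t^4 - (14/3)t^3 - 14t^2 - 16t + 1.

R'(t) = -2t^3 - 14t^2 - 28t - 16 = 0 at t = -4, -2, -1.
Second-derivative test with R''(t) = -6t^2 - 28t - 28: R''(-4) = -12 < 0 ⇒ local maximum; R''(-2) = 4 > 0 ⇒ local minimum; R''(-1) = -6 < 0 ⇒ local maximum.
So the local minimum value is R(-2) = 19/3.

19/3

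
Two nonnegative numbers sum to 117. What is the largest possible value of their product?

With x + y = 117, the product is P(x) = x(117 − x).
P'(x) = 117 − 2x = 0 gives x = 117/2; P'' = −2 < 0, so this is the maximum.
P = 117/2·117/2 = 13689/4.

13689/4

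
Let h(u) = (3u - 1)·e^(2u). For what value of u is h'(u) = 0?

-1/6

h'(u) = 3·e^(2u) + (3u - 1)·2·e^(2u) = (6u + 1)·e^(2u). Since e^(2u) > 0, the only critical point is u = -1/6.
h''(-1/6) has the same sign as 6 > 0, so this is a local minimum.
h(-1/6) = (-3/2)·e^(-1/3) ≈ -1.0748.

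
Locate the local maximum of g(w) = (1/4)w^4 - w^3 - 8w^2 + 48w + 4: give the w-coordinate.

g'(w) = w^3 - 3w^2 - 16w + 48 = 0 at w = -4, 3, 4.
Second-derivative test with g''(w) = 3w^2 - 6w - 16: g''(-4) = 56 > 0 ⇒ local minimum; g''(3) = -7 < 0 ⇒ local maximum; g''(4) = 8 > 0 ⇒ local minimum.
So the local maximum value is g(3) = 277/4.

3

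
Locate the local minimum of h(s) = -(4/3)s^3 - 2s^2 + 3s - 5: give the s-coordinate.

h'(s) = -4s^2 - 4s + 3. Setting h'(s) = 0 gives s ∈ {-3/2, 1/2}.
h''(s) = -8s - 4. h''(-3/2) = 8 > 0 ⇒ local minimum; h''(1/2) = -8 < 0 ⇒ local maximum.
The local minimum is h(-3/2) = -19/2.

-3/2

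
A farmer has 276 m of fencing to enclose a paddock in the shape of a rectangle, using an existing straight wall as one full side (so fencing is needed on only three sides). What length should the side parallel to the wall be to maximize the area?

Let the sides perpendicular to the wall have length x and the parallel side y, so 2x + y = 276 and the area is A = xy = x(276 − 2x).
A'(x) = 276 − 4x = 0 gives x = 69, and A''(x) = −4 < 0 confirms a maximum.
Then y = 276 − 2·69 = 138 and A = 9522.

138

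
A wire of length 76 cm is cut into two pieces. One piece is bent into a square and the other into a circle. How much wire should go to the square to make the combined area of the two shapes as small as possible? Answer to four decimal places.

Let x be the length used for the square. Square side x/4; circle radius (76−x)/(2π).
A(x) = (x/4)² + π·((76−x)/(2π))² = x²/16 + (76−x)²/(4π) for 0 ≤ x ≤ 76. A'(x) = x/8 − (76−x)/(2π) = 0 gives x = 4·76/(π+4) ≈ 42.5675.
A'' = 1/8 + 1/(2π) > 0, so this gives the minimum combined area; x ≈ 42.5675 cm to the square.

42.5675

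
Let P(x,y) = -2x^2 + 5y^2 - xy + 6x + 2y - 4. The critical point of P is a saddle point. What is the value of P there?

∂P/∂x = -4x - y + 6 = 0 and ∂P/∂y = -x + 10y + 2 = 0, so (x, y) = (62/41, -2/41).
The Hessian has P_{xx} = -4, P_{yy} = 10, P_{xy} = -1, giving D = -41 < 0, so the point is a saddle point.
P(62/41, -2/41) = 20/41.

20/41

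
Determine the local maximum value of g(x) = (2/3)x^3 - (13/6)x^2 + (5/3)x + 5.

43/8

g'(x) = 2x^2 - (13/3)x + 5/3. Setting g'(x) = 0 gives x ∈ {1/2, 5/3}.
Second-derivative test with g''(x) = 4x - 13/3: g''(1/2) = -7/3 < 0 ⇒ local maximum; g''(5/3) = 7/3 > 0 ⇒ local minimum.
The local maximum is g(1/2) = 43/8.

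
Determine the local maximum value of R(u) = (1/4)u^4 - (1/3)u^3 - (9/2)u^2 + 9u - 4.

Critical points: R'(u) = u^3 - u^2 - 9u + 9 vanishes at u = -3, 1, 3.
Second-derivative test with R''(u) = 3u^2 - 2u - 9: R''(-3) = 24 > 0 ⇒ local minimum; R''(1) = -8 < 0 ⇒ local maximum; R''(3) = 12 > 0 ⇒ local minimum.
Thus R has its local maximum at u = 1, with value 5/12.

5/12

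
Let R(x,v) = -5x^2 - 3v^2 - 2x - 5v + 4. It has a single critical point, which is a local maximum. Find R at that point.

377/60

∂R/∂x = -10x - 2 = 0 and ∂R/∂v = -6v - 5 = 0, so (x, v) = (-1/5, -5/6).
The Hessian has R_{xx} = -10, R_{vv} = -6, R_{xv} = 0, giving D = 60 > 0 with R_{xx} < 0, so the point is a local maximum.
R(-1/5, -5/6) = 377/60.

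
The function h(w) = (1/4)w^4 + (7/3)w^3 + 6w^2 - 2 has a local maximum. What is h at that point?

37/4

h'(w) = w^3 + 7w^2 + 12w. Setting h'(w) = 0 gives w ∈ {-4, -3, 0}.
h''(w) = 3w^2 + 14w + 12. h''(-4) = 4 > 0 ⇒ local minimum; h''(-3) = -3 < 0 ⇒ local maximum; h''(0) = 12 > 0 ⇒ local minimum.
The local maximum is h(-3) = 37/4.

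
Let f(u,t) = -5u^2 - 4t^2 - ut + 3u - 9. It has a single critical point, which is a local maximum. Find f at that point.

∂f/∂u = -10u - t + 3 = 0 and ∂f/∂t = -u - 8t = 0, so (u, t) = (24/79, -3/79).
The Hessian has f_{uu} = -10, f_{tt} = -8, f_{ut} = -1, giving D = 79 > 0 with f_{uu} < 0, so the point is a local maximum.
f(24/79, -3/79) = -675/79.

-675/79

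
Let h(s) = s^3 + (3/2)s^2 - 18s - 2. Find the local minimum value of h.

h'(s) = 3s^2 + 3s - 18 = 0 at s = -3, 2.
Since h''(s) = 6s + 3, we get h''(-3) = -15 < 0 ⇒ local maximum; h''(2) = 15 > 0 ⇒ local minimum.
Thus h has its local minimum at s = 2, with value -24.

-24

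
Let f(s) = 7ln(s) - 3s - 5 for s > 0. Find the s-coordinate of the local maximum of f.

7/3

f'(s) = 7/s − 3 = 0 gives s = 7/3.
f''(s) = -7/s², which is negative for s > 0, so this is a local maximum.
f(7/3) = 7·ln(7/3) - 7 - 5 ≈ -6.0689.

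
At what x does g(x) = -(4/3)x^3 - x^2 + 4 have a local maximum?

0

g'(x) = -4x^2 - 2x. Setting g'(x) = 0 gives x ∈ {-1/2, 0}.
g''(x) = -8x - 2. g''(-1/2) = 2 > 0 ⇒ local minimum; g''(0) = -2 < 0 ⇒ local maximum.
The local maximum is g(0) = 4.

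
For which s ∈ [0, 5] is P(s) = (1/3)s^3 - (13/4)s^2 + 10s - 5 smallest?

0

P'(s) = s^2 - (13/2)s + 10, which vanishes at s = 5/2 and s = 4.
Compare values at every candidate in [0, 5]: P(0) = -5, P(5/2) = 235/48, P(4) = 13/3, P(5) = 65/12.
So the minimum is P(0) = -5.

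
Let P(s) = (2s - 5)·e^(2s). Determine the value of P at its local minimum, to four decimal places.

Differentiating with the product rule gives P'(s) = (4s - 8)·e^(2s). Since e^(2s) > 0, the only critical point is s = 2.
P''(2) has the same sign as 4 > 0, so this is a local minimum.
P(2) = (-1)·e^(4) ≈ -54.5982.

-54.5982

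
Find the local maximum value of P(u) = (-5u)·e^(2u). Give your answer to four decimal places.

Differentiating with the product rule gives P'(u) = (-10u - 5)·e^(2u). Since e^(2u) > 0, the only critical point is u = -1/2.
P''(-1/2) has the same sign as -10 < 0, so this is a local maximum.
P(-1/2) = (5/2)·e^(-1) ≈ 0.9197.

0.9197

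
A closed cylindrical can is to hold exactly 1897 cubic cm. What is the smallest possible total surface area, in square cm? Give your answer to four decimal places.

848.3195

With radius r and height h, πr²h = 1897 so h = 1897/(πr²), and S(r) = 2πr² + 2πrh = 2πr² + 2·1897/r.
S'(r) = 4πr − 2·1897/r² = 0 ⇒ r³ = 1897/(2π), so r ≈ 6.7086 and h = 2r ≈ 13.4171.
S''(r) = 4π + 4·1897/r³ > 0, so this is the minimum; S ≈ 848.3195.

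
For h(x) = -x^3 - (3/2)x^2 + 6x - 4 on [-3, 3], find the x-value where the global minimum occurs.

3

h'(x) = -3x^2 - 3x + 6, which vanishes at x = -2 and x = 1.
Evaluating at the critical points and endpoints: h(-3) = -17/2; h(-2) = -14; h(1) = -1/2; h(3) = -53/2.
So the minimum is h(3) = -53/2.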